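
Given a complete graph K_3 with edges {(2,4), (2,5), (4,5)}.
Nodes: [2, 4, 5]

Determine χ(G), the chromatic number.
Clique number ω(G) = 3 (lower bound: χ ≥ ω).
The clique on [2, 4, 5] has size 3, forcing χ ≥ 3, and the coloring below uses 3 colors, so χ(G) = 3.
A valid 3-coloring: color 1: [5]; color 2: [4]; color 3: [2].

χ(G) = 3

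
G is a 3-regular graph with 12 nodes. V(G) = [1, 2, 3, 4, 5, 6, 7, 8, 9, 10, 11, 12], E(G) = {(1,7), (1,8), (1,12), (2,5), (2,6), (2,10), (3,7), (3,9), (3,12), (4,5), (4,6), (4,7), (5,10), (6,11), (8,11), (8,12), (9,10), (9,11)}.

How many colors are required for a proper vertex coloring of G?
Clique number ω(G) = 3 (lower bound: χ ≥ ω).
The clique on [1, 8, 12] has size 3, forcing χ ≥ 3, and the coloring below uses 3 colors, so χ(G) = 3.
A valid 3-coloring: color 1: [2, 4, 11, 12]; color 2: [5, 6, 7, 8, 9]; color 3: [1, 3, 10].

χ(G) = 3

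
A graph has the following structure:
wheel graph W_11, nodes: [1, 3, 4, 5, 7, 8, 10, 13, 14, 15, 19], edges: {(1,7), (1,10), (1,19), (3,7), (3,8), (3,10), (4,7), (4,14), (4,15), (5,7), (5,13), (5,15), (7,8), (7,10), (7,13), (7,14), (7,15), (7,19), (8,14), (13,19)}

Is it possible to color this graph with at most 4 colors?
Yes, G is 4-colorable

A valid 4-coloring: color 1: [7]; color 2: [1, 3, 13, 14, 15]; color 3: [4, 5, 8, 10, 19].
(χ(G) = 3 ≤ 4.)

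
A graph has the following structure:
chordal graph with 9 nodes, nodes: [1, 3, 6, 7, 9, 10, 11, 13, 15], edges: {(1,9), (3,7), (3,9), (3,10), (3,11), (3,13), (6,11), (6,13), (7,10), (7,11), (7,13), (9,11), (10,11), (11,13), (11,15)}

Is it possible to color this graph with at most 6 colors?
Yes, G is 6-colorable

A valid 6-coloring: color 1: [1, 11]; color 2: [3, 6, 15]; color 3: [9, 10, 13]; color 4: [7].
(χ(G) = 4 ≤ 6.)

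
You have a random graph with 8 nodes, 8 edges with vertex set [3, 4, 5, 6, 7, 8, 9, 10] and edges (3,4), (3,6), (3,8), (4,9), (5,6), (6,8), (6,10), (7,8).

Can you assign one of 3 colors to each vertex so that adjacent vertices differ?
Yes, G is 3-colorable

A valid 3-coloring: color 1: [4, 6, 7]; color 2: [3, 5, 9, 10]; color 3: [8].
(χ(G) = 3 ≤ 3.)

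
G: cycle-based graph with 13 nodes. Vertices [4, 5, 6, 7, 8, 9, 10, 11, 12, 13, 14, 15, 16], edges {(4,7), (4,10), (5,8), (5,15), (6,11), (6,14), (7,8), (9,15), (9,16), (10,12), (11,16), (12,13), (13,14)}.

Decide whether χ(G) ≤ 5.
Yes, G is 5-colorable

A valid 5-coloring: color 1: [4, 5, 9, 11, 12, 14]; color 2: [6, 8, 10, 13, 15, 16]; color 3: [7].
(χ(G) = 3 ≤ 5.)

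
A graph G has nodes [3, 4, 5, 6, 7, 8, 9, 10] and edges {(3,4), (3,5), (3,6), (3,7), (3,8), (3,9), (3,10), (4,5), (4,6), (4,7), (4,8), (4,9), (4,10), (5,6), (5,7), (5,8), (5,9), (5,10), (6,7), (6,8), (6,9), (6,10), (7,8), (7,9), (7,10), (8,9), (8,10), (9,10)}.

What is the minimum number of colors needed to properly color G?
Clique number ω(G) = 8 (lower bound: χ ≥ ω).
The clique on [3, 4, 5, 6, 7, 8, 9, 10] has size 8, forcing χ ≥ 8, and the coloring below uses 8 colors, so χ(G) = 8.
A valid 8-coloring: color 1: [7]; color 2: [10]; color 3: [6]; color 4: [8]; color 5: [5]; color 6: [4]; color 7: [3]; color 8: [9].

χ(G) = 8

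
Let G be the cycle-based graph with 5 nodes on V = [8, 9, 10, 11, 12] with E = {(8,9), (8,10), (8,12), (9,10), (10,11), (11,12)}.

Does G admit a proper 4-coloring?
Yes, G is 4-colorable

A valid 4-coloring: color 1: [10, 12]; color 2: [8, 11]; color 3: [9].
(χ(G) = 3 ≤ 4.)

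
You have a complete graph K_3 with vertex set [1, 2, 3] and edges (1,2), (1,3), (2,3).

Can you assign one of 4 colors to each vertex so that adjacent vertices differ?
Yes, G is 4-colorable

A valid 4-coloring: color 1: [2]; color 2: [1]; color 3: [3].
(χ(G) = 3 ≤ 4.)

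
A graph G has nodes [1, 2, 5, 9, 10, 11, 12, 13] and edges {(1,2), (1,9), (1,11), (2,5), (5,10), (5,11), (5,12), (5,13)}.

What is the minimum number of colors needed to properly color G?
χ(G) = 2

Clique number ω(G) = 2 (lower bound: χ ≥ ω).
The graph is bipartite (no odd cycle), so 2 colors suffice: χ(G) = 2.
A valid 2-coloring: color 1: [1, 5]; color 2: [2, 9, 10, 11, 12, 13].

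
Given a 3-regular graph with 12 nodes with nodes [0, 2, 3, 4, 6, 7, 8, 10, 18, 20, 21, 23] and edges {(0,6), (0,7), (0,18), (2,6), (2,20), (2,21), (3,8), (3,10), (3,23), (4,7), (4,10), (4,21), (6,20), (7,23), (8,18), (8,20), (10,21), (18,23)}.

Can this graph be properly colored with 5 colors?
Yes, G is 5-colorable

A valid 5-coloring: color 1: [0, 2, 8, 10, 23]; color 2: [3, 7, 18, 20, 21]; color 3: [4, 6].
(χ(G) = 3 ≤ 5.)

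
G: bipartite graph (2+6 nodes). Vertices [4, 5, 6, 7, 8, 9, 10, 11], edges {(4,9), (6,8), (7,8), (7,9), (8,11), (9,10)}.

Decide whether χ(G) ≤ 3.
A valid 3-coloring: color 1: [5, 8, 9]; color 2: [4, 6, 7, 10, 11].
(χ(G) = 2 ≤ 3.)

Yes, G is 3-colorable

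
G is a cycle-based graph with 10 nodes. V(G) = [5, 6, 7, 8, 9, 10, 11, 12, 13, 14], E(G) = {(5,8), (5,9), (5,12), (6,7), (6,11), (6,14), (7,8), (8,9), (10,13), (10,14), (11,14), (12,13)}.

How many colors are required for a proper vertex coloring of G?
Clique number ω(G) = 3 (lower bound: χ ≥ ω).
The clique on [5, 8, 9] has size 3, forcing χ ≥ 3, and the coloring below uses 3 colors, so χ(G) = 3.
A valid 3-coloring: color 1: [5, 7, 13, 14]; color 2: [6, 8, 10, 12]; color 3: [9, 11].

χ(G) = 3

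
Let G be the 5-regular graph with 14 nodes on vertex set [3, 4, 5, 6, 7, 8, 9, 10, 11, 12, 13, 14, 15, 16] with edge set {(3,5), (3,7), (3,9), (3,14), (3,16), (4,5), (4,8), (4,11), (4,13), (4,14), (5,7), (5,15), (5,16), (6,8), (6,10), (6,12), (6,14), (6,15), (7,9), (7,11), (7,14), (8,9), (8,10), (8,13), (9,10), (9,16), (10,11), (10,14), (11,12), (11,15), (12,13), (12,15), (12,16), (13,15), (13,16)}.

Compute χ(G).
χ(G) = 4

Clique number ω(G) = 3 (lower bound: χ ≥ ω).
Suppose a proper 3-coloring c exists. The clique [3, 5, 7] takes 3 distinct colors; by symmetry let c(3) = 1, c(5) = 2, c(7) = 3.
- Vertex 9: neighbors [3, 7] already have colors [1, 3] ⇒ c(9) = 2.
- Vertex 14: neighbors [3, 7] already have colors [1, 3] ⇒ c(14) = 2.
- Vertex 16: neighbors [3, 5] already have colors [1, 2] ⇒ c(16) = 3.
- Vertex 6: neighbors [14] already have colors [2]; try each remaining color.
- Case c(6) = 1:
  - Vertex 8: neighbors [6, 9] already have colors [1, 2] ⇒ c(8) = 3.
  - Vertex 10: neighbors [6, 9, 8] already have colors [1, 2, 3] — all 3 colors blocked. Contradiction.
- Case c(6) = 3:
  - Vertex 8: neighbors [9, 6] already have colors [2, 3] ⇒ c(8) = 1.
  - Vertex 10: neighbors [8, 9, 6] already have colors [1, 2, 3] — all 3 colors blocked. Contradiction.
Every case ends in a contradiction, so G has no proper 3-coloring (χ ≥ 4).
The coloring below uses 4 colors, so χ(G) = 4.
A valid 4-coloring: color 1: [5, 9, 11, 13, 14]; color 2: [4, 6, 7, 16]; color 3: [3, 8, 12]; color 4: [10, 15].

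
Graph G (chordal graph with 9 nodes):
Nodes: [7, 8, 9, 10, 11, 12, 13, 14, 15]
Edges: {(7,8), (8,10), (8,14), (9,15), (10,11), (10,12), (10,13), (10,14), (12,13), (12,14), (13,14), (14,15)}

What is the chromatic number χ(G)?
Clique number ω(G) = 4 (lower bound: χ ≥ ω).
The clique on [10, 12, 13, 14] has size 4, forcing χ ≥ 4, and the coloring below uses 4 colors, so χ(G) = 4.
A valid 4-coloring: color 1: [7, 10, 15]; color 2: [9, 11, 14]; color 3: [8, 12]; color 4: [13].

χ(G) = 4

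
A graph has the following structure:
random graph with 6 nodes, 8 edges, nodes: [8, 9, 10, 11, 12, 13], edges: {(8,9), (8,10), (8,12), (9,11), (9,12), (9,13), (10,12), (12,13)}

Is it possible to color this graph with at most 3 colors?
A valid 3-coloring: color 1: [9, 10]; color 2: [11, 12]; color 3: [8, 13].
(χ(G) = 3 ≤ 3.)

Yes, G is 3-colorable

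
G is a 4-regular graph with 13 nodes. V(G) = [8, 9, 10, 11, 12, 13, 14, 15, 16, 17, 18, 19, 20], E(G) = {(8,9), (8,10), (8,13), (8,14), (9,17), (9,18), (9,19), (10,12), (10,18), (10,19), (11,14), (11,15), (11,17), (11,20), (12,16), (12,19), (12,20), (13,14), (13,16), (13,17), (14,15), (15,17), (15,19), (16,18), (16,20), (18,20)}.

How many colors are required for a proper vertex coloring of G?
χ(G) = 3

Clique number ω(G) = 3 (lower bound: χ ≥ ω).
The clique on [8, 13, 14] has size 3, forcing χ ≥ 3, and the coloring below uses 3 colors, so χ(G) = 3.
A valid 3-coloring: color 1: [9, 10, 13, 15, 20]; color 2: [8, 11, 16, 19]; color 3: [12, 14, 17, 18].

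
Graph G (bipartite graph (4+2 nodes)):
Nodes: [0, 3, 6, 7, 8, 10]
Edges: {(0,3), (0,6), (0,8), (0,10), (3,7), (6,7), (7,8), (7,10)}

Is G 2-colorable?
Yes, G is 2-colorable

A valid 2-coloring: color 1: [0, 7]; color 2: [3, 6, 8, 10].
(χ(G) = 2 ≤ 2.)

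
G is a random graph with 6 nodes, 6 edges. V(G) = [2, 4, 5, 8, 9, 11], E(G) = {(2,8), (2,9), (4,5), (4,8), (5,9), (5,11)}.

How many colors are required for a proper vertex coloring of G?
Clique number ω(G) = 2 (lower bound: χ ≥ ω).
Odd cycle [8, 2, 9, 5, 4] needs 3 colors (χ ≥ 3).
The coloring below uses 3 colors, so χ(G) = 3.
A valid 3-coloring: color 1: [5, 8]; color 2: [2, 4, 11]; color 3: [9].

χ(G) = 3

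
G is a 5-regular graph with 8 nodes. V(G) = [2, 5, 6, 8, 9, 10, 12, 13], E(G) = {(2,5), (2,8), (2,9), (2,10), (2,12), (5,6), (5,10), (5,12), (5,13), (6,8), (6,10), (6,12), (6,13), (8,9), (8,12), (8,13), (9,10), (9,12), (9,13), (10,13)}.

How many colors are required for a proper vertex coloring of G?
Clique number ω(G) = 4 (lower bound: χ ≥ ω).
The clique on [2, 8, 9, 12] has size 4, forcing χ ≥ 4, and the coloring below uses 4 colors, so χ(G) = 4.
A valid 4-coloring: color 1: [8, 10]; color 2: [2, 6]; color 3: [12, 13]; color 4: [5, 9].

χ(G) = 4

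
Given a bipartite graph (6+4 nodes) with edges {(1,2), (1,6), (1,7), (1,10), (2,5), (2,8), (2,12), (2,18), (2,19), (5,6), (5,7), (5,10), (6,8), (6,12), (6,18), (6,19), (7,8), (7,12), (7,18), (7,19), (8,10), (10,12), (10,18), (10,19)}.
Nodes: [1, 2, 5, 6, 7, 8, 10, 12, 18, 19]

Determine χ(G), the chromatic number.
χ(G) = 2

Clique number ω(G) = 2 (lower bound: χ ≥ ω).
The graph is bipartite (no odd cycle), so 2 colors suffice: χ(G) = 2.
A valid 2-coloring: color 1: [2, 6, 7, 10]; color 2: [1, 5, 8, 12, 18, 19].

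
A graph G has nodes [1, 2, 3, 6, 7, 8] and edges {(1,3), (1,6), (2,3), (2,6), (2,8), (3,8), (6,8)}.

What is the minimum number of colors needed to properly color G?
χ(G) = 3

Clique number ω(G) = 3 (lower bound: χ ≥ ω).
The clique on [2, 3, 8] has size 3, forcing χ ≥ 3, and the coloring below uses 3 colors, so χ(G) = 3.
A valid 3-coloring: color 1: [3, 6, 7]; color 2: [1, 2]; color 3: [8].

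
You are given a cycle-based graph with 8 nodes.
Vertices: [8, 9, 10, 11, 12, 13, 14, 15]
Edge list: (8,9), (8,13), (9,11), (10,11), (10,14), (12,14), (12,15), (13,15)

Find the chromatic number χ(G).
Clique number ω(G) = 2 (lower bound: χ ≥ ω).
The graph is bipartite (no odd cycle), so 2 colors suffice: χ(G) = 2.
A valid 2-coloring: color 1: [9, 10, 12, 13]; color 2: [8, 11, 14, 15].

χ(G) = 2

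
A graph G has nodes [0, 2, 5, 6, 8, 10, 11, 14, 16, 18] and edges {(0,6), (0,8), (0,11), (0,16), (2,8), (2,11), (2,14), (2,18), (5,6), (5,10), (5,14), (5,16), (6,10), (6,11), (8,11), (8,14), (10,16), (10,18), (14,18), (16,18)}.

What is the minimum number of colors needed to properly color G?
χ(G) = 4

Clique number ω(G) = 3 (lower bound: χ ≥ ω).
Suppose a proper 3-coloring c exists. The clique [0, 6, 11] takes 3 distinct colors; by symmetry let c(0) = 1, c(6) = 2, c(11) = 3.
- Vertex 8: neighbors [0, 11] already have colors [1, 3] ⇒ c(8) = 2.
- Vertex 2: neighbors [8, 11] already have colors [2, 3] ⇒ c(2) = 1.
- Vertex 14: neighbors [2, 8] already have colors [1, 2] ⇒ c(14) = 3.
- Vertex 5: neighbors [6, 14] already have colors [2, 3] ⇒ c(5) = 1.
- Vertex 10: neighbors [5, 6] already have colors [1, 2] ⇒ c(10) = 3.
- Vertex 16: neighbors [0, 10] already have colors [1, 3] ⇒ c(16) = 2.
- Vertex 18: neighbors [2, 16, 10] already have colors [1, 2, 3] — all 3 colors blocked. Contradiction.
The forced assignments end in a contradiction, so G has no proper 3-coloring (χ ≥ 4).
The coloring below uses 4 colors, so χ(G) = 4.
A valid 4-coloring: color 1: [5, 11, 18]; color 2: [6, 8, 16]; color 3: [0, 10, 14]; color 4: [2].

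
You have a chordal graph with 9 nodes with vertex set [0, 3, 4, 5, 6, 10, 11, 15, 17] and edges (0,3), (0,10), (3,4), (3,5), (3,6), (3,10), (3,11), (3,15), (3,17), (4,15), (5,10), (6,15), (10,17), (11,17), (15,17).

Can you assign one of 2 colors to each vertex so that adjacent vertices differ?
No, G is not 2-colorable

The clique on vertices [3, 4, 15] has size 3 > 2, so it alone needs 3 colors.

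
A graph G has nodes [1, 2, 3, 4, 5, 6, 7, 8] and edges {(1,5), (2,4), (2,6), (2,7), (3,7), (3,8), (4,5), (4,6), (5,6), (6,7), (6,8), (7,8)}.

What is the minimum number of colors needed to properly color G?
χ(G) = 3

Clique number ω(G) = 3 (lower bound: χ ≥ ω).
The clique on [3, 7, 8] has size 3, forcing χ ≥ 3, and the coloring below uses 3 colors, so χ(G) = 3.
A valid 3-coloring: color 1: [1, 3, 6]; color 2: [4, 7]; color 3: [2, 5, 8].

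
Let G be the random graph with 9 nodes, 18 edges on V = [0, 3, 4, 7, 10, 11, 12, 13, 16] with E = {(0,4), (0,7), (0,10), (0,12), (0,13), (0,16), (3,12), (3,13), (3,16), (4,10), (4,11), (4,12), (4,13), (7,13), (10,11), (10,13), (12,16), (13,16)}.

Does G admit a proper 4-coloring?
A valid 4-coloring: color 1: [11, 12, 13]; color 2: [0, 3]; color 3: [4, 7, 16]; color 4: [10].
(χ(G) = 4 ≤ 4.)

Yes, G is 4-colorable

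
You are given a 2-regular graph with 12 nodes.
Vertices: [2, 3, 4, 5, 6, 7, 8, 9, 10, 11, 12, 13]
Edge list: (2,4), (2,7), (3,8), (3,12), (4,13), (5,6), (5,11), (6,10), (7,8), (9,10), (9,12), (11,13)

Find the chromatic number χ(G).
Clique number ω(G) = 2 (lower bound: χ ≥ ω).
The graph is bipartite (no odd cycle), so 2 colors suffice: χ(G) = 2.
A valid 2-coloring: color 1: [2, 5, 8, 10, 12, 13]; color 2: [3, 4, 6, 7, 9, 11].

χ(G) = 2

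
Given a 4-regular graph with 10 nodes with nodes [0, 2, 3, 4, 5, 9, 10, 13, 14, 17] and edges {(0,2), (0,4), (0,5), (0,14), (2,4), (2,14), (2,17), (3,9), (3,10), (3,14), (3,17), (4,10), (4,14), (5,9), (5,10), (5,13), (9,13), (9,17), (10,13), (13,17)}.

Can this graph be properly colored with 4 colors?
Yes, G is 4-colorable

A valid 4-coloring: color 1: [5, 14, 17]; color 2: [3, 4, 13]; color 3: [2, 9, 10]; color 4: [0].
(χ(G) = 4 ≤ 4.)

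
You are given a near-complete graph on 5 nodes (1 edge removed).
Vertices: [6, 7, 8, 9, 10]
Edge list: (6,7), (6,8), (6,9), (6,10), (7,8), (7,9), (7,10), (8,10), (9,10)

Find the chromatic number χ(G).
Clique number ω(G) = 4 (lower bound: χ ≥ ω).
The clique on [6, 7, 8, 10] has size 4, forcing χ ≥ 4, and the coloring below uses 4 colors, so χ(G) = 4.
A valid 4-coloring: color 1: [6]; color 2: [7]; color 3: [10]; color 4: [8, 9].

χ(G) = 4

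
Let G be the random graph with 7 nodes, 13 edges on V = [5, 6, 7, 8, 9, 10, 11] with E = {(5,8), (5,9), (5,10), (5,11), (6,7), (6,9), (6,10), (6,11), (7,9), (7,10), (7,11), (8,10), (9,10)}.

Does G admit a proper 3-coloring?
The clique on vertices [6, 7, 9, 10] has size 4 > 3, so it alone needs 4 colors.

No, G is not 3-colorable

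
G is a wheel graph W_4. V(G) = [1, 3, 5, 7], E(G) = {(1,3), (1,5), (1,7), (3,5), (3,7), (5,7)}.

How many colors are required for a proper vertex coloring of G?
χ(G) = 4

Clique number ω(G) = 4 (lower bound: χ ≥ ω).
The clique on [1, 3, 5, 7] has size 4, forcing χ ≥ 4, and the coloring below uses 4 colors, so χ(G) = 4.
A valid 4-coloring: color 1: [3]; color 2: [1]; color 3: [5]; color 4: [7].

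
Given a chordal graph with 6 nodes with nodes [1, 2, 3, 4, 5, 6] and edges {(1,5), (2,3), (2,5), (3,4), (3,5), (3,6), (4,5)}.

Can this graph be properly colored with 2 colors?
The clique on vertices [2, 3, 5] has size 3 > 2, so it alone needs 3 colors.

No, G is not 2-colorable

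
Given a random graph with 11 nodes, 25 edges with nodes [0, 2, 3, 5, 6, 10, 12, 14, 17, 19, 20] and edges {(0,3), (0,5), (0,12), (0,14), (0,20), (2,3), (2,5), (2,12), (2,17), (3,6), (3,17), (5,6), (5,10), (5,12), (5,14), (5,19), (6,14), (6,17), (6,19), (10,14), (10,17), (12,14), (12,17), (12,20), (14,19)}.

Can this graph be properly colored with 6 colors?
Yes, G is 6-colorable

A valid 6-coloring: color 1: [3, 5, 20]; color 2: [6, 10, 12]; color 3: [14, 17]; color 4: [0, 2, 19].
(χ(G) = 4 ≤ 6.)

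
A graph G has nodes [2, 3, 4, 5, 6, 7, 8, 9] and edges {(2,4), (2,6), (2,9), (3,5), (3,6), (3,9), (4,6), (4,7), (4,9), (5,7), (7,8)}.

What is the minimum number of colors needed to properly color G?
Clique number ω(G) = 3 (lower bound: χ ≥ ω).
The clique on [2, 4, 9] has size 3, forcing χ ≥ 3, and the coloring below uses 3 colors, so χ(G) = 3.
A valid 3-coloring: color 1: [4, 5, 8]; color 2: [6, 7, 9]; color 3: [2, 3].

χ(G) = 3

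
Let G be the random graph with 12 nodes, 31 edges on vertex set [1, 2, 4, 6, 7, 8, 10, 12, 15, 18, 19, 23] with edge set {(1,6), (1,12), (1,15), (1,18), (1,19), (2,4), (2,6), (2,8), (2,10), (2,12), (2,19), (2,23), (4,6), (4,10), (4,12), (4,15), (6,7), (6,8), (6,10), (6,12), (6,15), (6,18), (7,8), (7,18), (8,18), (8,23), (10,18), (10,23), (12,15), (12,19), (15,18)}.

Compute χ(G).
Clique number ω(G) = 4 (lower bound: χ ≥ ω).
Suppose a proper 4-coloring c exists. The clique [1, 6, 12, 15] takes 4 distinct colors; by symmetry let c(1) = 1, c(6) = 2, c(12) = 3, c(15) = 4.
- Vertex 18: neighbors [1, 6, 15] already have colors [1, 2, 4] ⇒ c(18) = 3.
- Vertex 4: neighbors [6, 12, 15] already have colors [2, 3, 4] ⇒ c(4) = 1.
- Vertex 2: neighbors [4, 6, 12] already have colors [1, 2, 3] ⇒ c(2) = 4.
- Vertex 10: neighbors [4, 6, 18, 2] already have colors [1, 2, 3, 4] — all 4 colors blocked. Contradiction.
The forced assignments end in a contradiction, so G has no proper 4-coloring (χ ≥ 5).
The coloring below uses 5 colors, so χ(G) = 5.
A valid 5-coloring: color 1: [6, 19, 23]; color 2: [2, 7, 15]; color 3: [12, 18]; color 4: [1, 4, 8]; color 5: [10].

χ(G) = 5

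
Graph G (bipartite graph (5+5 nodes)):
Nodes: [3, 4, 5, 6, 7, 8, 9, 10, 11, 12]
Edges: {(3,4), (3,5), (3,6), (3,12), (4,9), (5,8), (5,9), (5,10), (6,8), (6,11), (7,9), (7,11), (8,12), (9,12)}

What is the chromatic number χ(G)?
χ(G) = 2

Clique number ω(G) = 2 (lower bound: χ ≥ ω).
The graph is bipartite (no odd cycle), so 2 colors suffice: χ(G) = 2.
A valid 2-coloring: color 1: [3, 8, 9, 10, 11]; color 2: [4, 5, 6, 7, 12].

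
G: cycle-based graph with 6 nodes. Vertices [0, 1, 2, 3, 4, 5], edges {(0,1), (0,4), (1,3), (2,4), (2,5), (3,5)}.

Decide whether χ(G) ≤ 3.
A valid 3-coloring: color 1: [1, 4, 5]; color 2: [0, 2, 3].
(χ(G) = 2 ≤ 3.)

Yes, G is 3-colorable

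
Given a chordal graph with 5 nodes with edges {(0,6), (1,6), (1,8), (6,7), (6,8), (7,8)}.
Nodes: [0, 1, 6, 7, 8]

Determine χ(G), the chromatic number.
χ(G) = 3

Clique number ω(G) = 3 (lower bound: χ ≥ ω).
The clique on [1, 6, 8] has size 3, forcing χ ≥ 3, and the coloring below uses 3 colors, so χ(G) = 3.
A valid 3-coloring: color 1: [6]; color 2: [0, 8]; color 3: [1, 7].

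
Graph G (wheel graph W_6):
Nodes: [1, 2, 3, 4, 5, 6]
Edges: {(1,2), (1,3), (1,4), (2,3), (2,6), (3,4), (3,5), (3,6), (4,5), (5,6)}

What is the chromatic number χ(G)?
χ(G) = 4

Clique number ω(G) = 3 (lower bound: χ ≥ ω).
Odd cycle [2, 6, 5, 4, 1] needs 3 colors (χ ≥ 3).
Vertex 3 is adjacent to every vertex of [1, 2, 4, 5, 6], which already need 3 colors among themselves, so 3 needs a new color (χ ≥ 4).
The coloring below uses 4 colors, so χ(G) = 4.
A valid 4-coloring: color 1: [3]; color 2: [2, 4]; color 3: [1, 6]; color 4: [5].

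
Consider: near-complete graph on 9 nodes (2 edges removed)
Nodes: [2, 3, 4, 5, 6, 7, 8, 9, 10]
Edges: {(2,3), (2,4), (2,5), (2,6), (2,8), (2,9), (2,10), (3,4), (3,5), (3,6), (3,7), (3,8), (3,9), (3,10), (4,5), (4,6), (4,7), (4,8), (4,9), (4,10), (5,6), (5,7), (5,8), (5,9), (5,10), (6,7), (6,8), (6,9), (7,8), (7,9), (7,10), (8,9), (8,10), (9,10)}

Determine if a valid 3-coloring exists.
No, G is not 3-colorable

The clique on vertices [2, 3, 4, 5, 8, 9, 10] has size 7 > 3, so it alone needs 7 colors.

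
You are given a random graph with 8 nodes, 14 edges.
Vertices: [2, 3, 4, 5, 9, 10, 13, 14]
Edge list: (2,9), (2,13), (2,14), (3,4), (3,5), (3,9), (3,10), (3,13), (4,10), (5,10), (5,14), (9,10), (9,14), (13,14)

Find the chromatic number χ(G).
χ(G) = 3

Clique number ω(G) = 3 (lower bound: χ ≥ ω).
The clique on [2, 9, 14] has size 3, forcing χ ≥ 3, and the coloring below uses 3 colors, so χ(G) = 3.
A valid 3-coloring: color 1: [2, 3]; color 2: [10, 14]; color 3: [4, 5, 9, 13].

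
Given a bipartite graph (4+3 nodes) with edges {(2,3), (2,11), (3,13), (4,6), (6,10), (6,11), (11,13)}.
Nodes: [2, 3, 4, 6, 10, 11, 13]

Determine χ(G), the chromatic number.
Clique number ω(G) = 2 (lower bound: χ ≥ ω).
The graph is bipartite (no odd cycle), so 2 colors suffice: χ(G) = 2.
A valid 2-coloring: color 1: [3, 4, 10, 11]; color 2: [2, 6, 13].

χ(G) = 2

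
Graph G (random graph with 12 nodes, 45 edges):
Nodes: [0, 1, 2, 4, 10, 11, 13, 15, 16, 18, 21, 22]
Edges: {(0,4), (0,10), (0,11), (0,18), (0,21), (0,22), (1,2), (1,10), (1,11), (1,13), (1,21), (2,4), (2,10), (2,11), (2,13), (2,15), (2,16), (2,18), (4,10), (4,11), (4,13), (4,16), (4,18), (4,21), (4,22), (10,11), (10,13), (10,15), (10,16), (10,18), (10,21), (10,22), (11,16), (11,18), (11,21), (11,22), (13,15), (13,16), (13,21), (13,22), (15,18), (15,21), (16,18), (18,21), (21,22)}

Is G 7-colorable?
A valid 7-coloring: color 1: [10]; color 2: [11, 13]; color 3: [2, 21]; color 4: [1, 4, 15]; color 5: [18, 22]; color 6: [0, 16].
(χ(G) = 6 ≤ 7.)

Yes, G is 7-colorable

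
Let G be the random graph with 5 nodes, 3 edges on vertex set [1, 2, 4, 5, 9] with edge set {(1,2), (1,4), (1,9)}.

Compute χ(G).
χ(G) = 2

Clique number ω(G) = 2 (lower bound: χ ≥ ω).
The graph is bipartite (no odd cycle), so 2 colors suffice: χ(G) = 2.
A valid 2-coloring: color 1: [1, 5]; color 2: [2, 4, 9].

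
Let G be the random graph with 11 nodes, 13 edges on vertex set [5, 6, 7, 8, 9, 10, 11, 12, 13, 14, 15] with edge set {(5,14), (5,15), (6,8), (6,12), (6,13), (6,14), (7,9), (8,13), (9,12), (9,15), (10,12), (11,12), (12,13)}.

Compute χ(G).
χ(G) = 3

Clique number ω(G) = 3 (lower bound: χ ≥ ω).
The clique on [6, 8, 13] has size 3, forcing χ ≥ 3, and the coloring below uses 3 colors, so χ(G) = 3.
A valid 3-coloring: color 1: [7, 8, 12, 14, 15]; color 2: [5, 6, 9, 10, 11]; color 3: [13].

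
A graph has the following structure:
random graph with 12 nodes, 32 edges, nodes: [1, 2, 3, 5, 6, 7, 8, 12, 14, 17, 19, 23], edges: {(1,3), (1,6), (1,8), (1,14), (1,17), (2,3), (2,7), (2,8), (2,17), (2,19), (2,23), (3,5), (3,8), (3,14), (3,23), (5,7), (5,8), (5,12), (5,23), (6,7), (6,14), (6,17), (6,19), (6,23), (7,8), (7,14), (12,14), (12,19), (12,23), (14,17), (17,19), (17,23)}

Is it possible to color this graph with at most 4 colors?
Yes, G is 4-colorable

A valid 4-coloring: color 1: [3, 7, 12, 17]; color 2: [8, 14, 19, 23]; color 3: [2, 5, 6]; color 4: [1].
(χ(G) = 4 ≤ 4.)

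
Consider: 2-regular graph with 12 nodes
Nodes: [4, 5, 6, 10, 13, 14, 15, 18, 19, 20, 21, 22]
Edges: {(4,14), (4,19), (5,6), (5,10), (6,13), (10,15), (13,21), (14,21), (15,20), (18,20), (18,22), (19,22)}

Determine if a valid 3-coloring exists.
A valid 3-coloring: color 1: [4, 6, 10, 20, 21, 22]; color 2: [5, 13, 14, 15, 18, 19].
(χ(G) = 2 ≤ 3.)

Yes, G is 3-colorable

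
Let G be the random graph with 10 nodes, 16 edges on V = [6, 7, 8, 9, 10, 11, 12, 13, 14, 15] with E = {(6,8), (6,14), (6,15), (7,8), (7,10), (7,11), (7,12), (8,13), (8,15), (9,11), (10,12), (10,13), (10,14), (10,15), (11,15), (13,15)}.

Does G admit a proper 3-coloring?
Yes, G is 3-colorable

A valid 3-coloring: color 1: [7, 9, 14, 15]; color 2: [8, 10, 11]; color 3: [6, 12, 13].
(χ(G) = 3 ≤ 3.)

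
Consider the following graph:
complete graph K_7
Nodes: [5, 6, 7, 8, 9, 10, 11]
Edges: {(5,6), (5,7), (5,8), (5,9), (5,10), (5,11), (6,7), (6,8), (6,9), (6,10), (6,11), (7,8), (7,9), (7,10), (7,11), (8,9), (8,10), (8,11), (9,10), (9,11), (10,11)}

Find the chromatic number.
Clique number ω(G) = 7 (lower bound: χ ≥ ω).
The clique on [5, 6, 7, 8, 9, 10, 11] has size 7, forcing χ ≥ 7, and the coloring below uses 7 colors, so χ(G) = 7.
A valid 7-coloring: color 1: [11]; color 2: [10]; color 3: [7]; color 4: [8]; color 5: [6]; color 6: [5]; color 7: [9].

χ(G) = 7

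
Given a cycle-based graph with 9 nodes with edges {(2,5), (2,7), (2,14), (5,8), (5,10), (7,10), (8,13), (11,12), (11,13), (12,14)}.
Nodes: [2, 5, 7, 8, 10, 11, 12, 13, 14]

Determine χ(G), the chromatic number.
Clique number ω(G) = 2 (lower bound: χ ≥ ω).
Odd cycle [13, 11, 12, 14, 2, 5, 8] needs 3 colors (χ ≥ 3).
The coloring below uses 3 colors, so χ(G) = 3.
A valid 3-coloring: color 1: [5, 7, 12, 13]; color 2: [2, 8, 10, 11]; color 3: [14].

χ(G) = 3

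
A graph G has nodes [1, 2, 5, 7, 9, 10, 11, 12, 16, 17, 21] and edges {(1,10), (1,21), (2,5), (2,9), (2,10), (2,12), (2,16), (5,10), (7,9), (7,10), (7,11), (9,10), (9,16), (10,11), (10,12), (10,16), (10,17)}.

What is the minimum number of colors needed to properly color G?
χ(G) = 4

Clique number ω(G) = 4 (lower bound: χ ≥ ω).
The clique on [2, 9, 10, 16] has size 4, forcing χ ≥ 4, and the coloring below uses 4 colors, so χ(G) = 4.
A valid 4-coloring: color 1: [10, 21]; color 2: [1, 2, 7, 17]; color 3: [5, 9, 11, 12]; color 4: [16].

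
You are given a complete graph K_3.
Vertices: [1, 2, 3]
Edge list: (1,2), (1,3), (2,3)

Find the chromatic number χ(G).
χ(G) = 3

Clique number ω(G) = 3 (lower bound: χ ≥ ω).
The clique on [1, 2, 3] has size 3, forcing χ ≥ 3, and the coloring below uses 3 colors, so χ(G) = 3.
A valid 3-coloring: color 1: [3]; color 2: [1]; color 3: [2].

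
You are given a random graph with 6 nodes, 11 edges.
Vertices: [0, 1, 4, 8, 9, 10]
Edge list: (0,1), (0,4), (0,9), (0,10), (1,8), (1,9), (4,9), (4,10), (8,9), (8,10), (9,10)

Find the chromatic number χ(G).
Clique number ω(G) = 4 (lower bound: χ ≥ ω).
The clique on [0, 4, 9, 10] has size 4, forcing χ ≥ 4, and the coloring below uses 4 colors, so χ(G) = 4.
A valid 4-coloring: color 1: [9]; color 2: [1, 10]; color 3: [0, 8]; color 4: [4].

χ(G) = 4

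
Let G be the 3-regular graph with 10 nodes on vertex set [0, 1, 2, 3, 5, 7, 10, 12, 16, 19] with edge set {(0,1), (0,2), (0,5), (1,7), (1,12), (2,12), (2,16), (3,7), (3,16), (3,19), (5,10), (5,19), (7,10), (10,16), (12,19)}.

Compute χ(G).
χ(G) = 3

Clique number ω(G) = 2 (lower bound: χ ≥ ω).
Odd cycle [12, 19, 3, 7, 1] needs 3 colors (χ ≥ 3).
The coloring below uses 3 colors, so χ(G) = 3.
A valid 3-coloring: color 1: [0, 7, 16, 19]; color 2: [1, 2, 3, 10]; color 3: [5, 12].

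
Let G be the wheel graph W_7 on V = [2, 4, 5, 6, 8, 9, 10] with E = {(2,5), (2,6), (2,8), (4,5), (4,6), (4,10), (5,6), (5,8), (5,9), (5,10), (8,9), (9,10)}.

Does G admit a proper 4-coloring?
Yes, G is 4-colorable

A valid 4-coloring: color 1: [5]; color 2: [2, 4, 9]; color 3: [6, 8, 10].
(χ(G) = 3 ≤ 4.)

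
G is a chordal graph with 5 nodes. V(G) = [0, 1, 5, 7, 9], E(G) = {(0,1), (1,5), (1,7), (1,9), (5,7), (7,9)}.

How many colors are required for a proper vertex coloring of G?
χ(G) = 3

Clique number ω(G) = 3 (lower bound: χ ≥ ω).
The clique on [1, 7, 9] has size 3, forcing χ ≥ 3, and the coloring below uses 3 colors, so χ(G) = 3.
A valid 3-coloring: color 1: [1]; color 2: [0, 7]; color 3: [5, 9].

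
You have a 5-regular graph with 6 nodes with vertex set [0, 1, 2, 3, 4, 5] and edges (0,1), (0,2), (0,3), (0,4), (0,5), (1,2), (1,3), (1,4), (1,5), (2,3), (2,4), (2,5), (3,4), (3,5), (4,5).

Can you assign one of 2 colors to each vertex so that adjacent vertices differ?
No, G is not 2-colorable

The clique on vertices [0, 1, 2, 3, 4, 5] has size 6 > 2, so it alone needs 6 colors.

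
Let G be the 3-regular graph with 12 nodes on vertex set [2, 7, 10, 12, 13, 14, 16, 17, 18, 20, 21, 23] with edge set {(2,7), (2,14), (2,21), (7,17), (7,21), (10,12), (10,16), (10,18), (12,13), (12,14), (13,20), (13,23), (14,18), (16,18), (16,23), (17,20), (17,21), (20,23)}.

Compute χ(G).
χ(G) = 3

Clique number ω(G) = 3 (lower bound: χ ≥ ω).
The clique on [2, 7, 21] has size 3, forcing χ ≥ 3, and the coloring below uses 3 colors, so χ(G) = 3.
A valid 3-coloring: color 1: [10, 14, 20, 21]; color 2: [2, 12, 17, 18, 23]; color 3: [7, 13, 16].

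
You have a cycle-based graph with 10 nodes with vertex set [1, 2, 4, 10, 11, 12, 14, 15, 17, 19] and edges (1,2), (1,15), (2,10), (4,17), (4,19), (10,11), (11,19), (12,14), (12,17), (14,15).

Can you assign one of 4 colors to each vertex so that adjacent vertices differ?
A valid 4-coloring: color 1: [1, 10, 14, 17, 19]; color 2: [2, 4, 11, 12, 15].
(χ(G) = 2 ≤ 4.)

Yes, G is 4-colorable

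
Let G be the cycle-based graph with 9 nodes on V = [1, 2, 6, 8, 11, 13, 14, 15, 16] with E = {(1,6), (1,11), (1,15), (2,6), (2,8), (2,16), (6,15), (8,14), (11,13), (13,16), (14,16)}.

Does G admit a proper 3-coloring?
A valid 3-coloring: color 1: [1, 2, 13, 14]; color 2: [6, 8, 11, 16]; color 3: [15].
(χ(G) = 3 ≤ 3.)

Yes, G is 3-colorable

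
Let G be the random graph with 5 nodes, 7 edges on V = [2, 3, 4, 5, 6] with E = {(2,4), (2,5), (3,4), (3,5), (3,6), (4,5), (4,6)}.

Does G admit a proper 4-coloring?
A valid 4-coloring: color 1: [4]; color 2: [5, 6]; color 3: [2, 3].
(χ(G) = 3 ≤ 4.)

Yes, G is 4-colorable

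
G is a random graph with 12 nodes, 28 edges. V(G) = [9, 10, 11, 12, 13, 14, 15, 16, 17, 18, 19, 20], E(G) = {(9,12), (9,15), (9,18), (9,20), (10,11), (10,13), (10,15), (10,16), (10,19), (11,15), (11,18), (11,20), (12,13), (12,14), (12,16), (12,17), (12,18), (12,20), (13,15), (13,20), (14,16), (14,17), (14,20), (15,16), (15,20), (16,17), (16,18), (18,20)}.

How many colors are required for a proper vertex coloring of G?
χ(G) = 4

Clique number ω(G) = 4 (lower bound: χ ≥ ω).
The clique on [12, 14, 16, 17] has size 4, forcing χ ≥ 4, and the coloring below uses 4 colors, so χ(G) = 4.
A valid 4-coloring: color 1: [10, 17, 20]; color 2: [12, 15, 19]; color 3: [13, 14, 18]; color 4: [9, 11, 16].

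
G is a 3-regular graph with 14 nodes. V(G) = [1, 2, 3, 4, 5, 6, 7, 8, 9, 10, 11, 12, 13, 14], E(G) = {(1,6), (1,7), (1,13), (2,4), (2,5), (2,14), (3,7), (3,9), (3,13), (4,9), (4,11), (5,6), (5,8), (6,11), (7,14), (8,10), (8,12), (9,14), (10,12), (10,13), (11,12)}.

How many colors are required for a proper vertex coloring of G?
Clique number ω(G) = 3 (lower bound: χ ≥ ω).
The clique on [8, 10, 12] has size 3, forcing χ ≥ 3, and the coloring below uses 3 colors, so χ(G) = 3.
A valid 3-coloring: color 1: [3, 4, 6, 10, 14]; color 2: [1, 2, 8, 9, 11]; color 3: [5, 7, 12, 13].

χ(G) = 3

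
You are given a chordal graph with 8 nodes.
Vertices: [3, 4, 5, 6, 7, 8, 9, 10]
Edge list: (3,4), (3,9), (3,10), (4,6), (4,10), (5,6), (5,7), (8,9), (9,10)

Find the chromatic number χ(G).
Clique number ω(G) = 3 (lower bound: χ ≥ ω).
The clique on [3, 9, 10] has size 3, forcing χ ≥ 3, and the coloring below uses 3 colors, so χ(G) = 3.
A valid 3-coloring: color 1: [4, 5, 9]; color 2: [6, 7, 8, 10]; color 3: [3].

χ(G) = 3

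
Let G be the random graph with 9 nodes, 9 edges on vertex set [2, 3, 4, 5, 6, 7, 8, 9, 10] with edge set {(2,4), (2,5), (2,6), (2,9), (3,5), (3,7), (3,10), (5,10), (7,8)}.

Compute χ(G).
χ(G) = 3

Clique number ω(G) = 3 (lower bound: χ ≥ ω).
The clique on [3, 5, 10] has size 3, forcing χ ≥ 3, and the coloring below uses 3 colors, so χ(G) = 3.
A valid 3-coloring: color 1: [2, 3, 8]; color 2: [4, 5, 6, 7, 9]; color 3: [10].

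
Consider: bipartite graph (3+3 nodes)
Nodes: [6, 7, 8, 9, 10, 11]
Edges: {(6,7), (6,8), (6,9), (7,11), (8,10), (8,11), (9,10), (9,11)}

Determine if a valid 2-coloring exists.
Yes, G is 2-colorable

A valid 2-coloring: color 1: [6, 10, 11]; color 2: [7, 8, 9].
(χ(G) = 2 ≤ 2.)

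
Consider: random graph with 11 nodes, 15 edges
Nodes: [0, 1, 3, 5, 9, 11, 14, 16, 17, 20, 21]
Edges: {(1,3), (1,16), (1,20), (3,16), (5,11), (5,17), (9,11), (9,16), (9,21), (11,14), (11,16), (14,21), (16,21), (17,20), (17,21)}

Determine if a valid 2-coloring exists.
The clique on vertices [1, 3, 16] has size 3 > 2, so it alone needs 3 colors.

No, G is not 2-colorable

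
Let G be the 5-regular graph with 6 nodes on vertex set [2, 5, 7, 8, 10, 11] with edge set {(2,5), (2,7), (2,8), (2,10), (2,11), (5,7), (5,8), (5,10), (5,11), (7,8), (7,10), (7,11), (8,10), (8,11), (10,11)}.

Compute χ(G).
χ(G) = 6

Clique number ω(G) = 6 (lower bound: χ ≥ ω).
The clique on [2, 5, 7, 8, 10, 11] has size 6, forcing χ ≥ 6, and the coloring below uses 6 colors, so χ(G) = 6.
A valid 6-coloring: color 1: [8]; color 2: [11]; color 3: [2]; color 4: [5]; color 5: [10]; color 6: [7].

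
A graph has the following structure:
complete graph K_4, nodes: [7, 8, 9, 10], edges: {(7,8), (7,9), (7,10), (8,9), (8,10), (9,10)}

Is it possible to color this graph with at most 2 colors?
The clique on vertices [7, 8, 9, 10] has size 4 > 2, so it alone needs 4 colors.

No, G is not 2-colorable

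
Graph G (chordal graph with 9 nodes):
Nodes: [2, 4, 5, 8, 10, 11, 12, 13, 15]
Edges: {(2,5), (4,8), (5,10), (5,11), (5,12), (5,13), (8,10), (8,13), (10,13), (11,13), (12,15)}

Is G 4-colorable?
Yes, G is 4-colorable

A valid 4-coloring: color 1: [5, 8, 15]; color 2: [2, 4, 12, 13]; color 3: [10, 11].
(χ(G) = 3 ≤ 4.)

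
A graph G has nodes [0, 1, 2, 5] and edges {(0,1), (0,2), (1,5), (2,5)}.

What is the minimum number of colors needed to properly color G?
Clique number ω(G) = 2 (lower bound: χ ≥ ω).
The graph is bipartite (no odd cycle), so 2 colors suffice: χ(G) = 2.
A valid 2-coloring: color 1: [1, 2]; color 2: [0, 5].

χ(G) = 2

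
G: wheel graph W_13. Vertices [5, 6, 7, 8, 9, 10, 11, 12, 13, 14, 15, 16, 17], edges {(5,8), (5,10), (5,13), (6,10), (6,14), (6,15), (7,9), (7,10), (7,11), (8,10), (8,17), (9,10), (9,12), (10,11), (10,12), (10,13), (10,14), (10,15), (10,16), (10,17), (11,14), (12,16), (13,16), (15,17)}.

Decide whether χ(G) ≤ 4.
Yes, G is 4-colorable

A valid 4-coloring: color 1: [10]; color 2: [7, 8, 12, 13, 14, 15]; color 3: [5, 6, 9, 11, 16, 17].
(χ(G) = 3 ≤ 4.)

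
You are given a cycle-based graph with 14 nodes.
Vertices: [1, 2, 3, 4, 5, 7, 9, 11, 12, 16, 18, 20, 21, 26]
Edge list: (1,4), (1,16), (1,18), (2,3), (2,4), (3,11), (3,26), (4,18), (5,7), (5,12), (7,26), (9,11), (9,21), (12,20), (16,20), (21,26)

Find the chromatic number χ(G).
χ(G) = 3

Clique number ω(G) = 3 (lower bound: χ ≥ ω).
The clique on [1, 4, 18] has size 3, forcing χ ≥ 3, and the coloring below uses 3 colors, so χ(G) = 3.
A valid 3-coloring: color 1: [3, 4, 7, 9, 12, 16]; color 2: [1, 2, 5, 11, 20, 26]; color 3: [18, 21].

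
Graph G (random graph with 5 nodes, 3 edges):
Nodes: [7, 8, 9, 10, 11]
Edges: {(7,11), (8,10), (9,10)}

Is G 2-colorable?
A valid 2-coloring: color 1: [7, 10]; color 2: [8, 9, 11].
(χ(G) = 2 ≤ 2.)

Yes, G is 2-colorable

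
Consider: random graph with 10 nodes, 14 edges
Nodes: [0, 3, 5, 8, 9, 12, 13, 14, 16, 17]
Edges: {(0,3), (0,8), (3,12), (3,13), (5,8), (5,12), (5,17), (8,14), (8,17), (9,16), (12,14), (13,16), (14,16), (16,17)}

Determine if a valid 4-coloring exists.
Yes, G is 4-colorable

A valid 4-coloring: color 1: [8, 12, 16]; color 2: [3, 9, 14, 17]; color 3: [0, 5, 13].
(χ(G) = 3 ≤ 4.)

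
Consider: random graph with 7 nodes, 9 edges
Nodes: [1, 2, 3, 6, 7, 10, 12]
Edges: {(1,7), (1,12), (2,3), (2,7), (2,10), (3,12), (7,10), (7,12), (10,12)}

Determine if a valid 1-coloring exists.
The clique on vertices [1, 7, 12] has size 3 > 1, so it alone needs 3 colors.

No, G is not 1-colorable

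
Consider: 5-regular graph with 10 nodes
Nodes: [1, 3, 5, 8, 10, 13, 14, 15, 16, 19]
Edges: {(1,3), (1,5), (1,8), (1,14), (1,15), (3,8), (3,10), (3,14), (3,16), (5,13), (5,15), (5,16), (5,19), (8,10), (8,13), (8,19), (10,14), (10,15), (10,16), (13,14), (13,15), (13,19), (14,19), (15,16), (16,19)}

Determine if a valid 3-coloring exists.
No, G is not 3-colorable

Suppose a proper 3-coloring c exists. The clique [1, 3, 8] takes 3 distinct colors; by symmetry let c(1) = 1, c(3) = 2, c(8) = 3.
- Vertex 10: neighbors [3, 8] already have colors [2, 3] ⇒ c(10) = 1.
- Vertex 16: neighbors [10, 3] already have colors [1, 2] ⇒ c(16) = 3.
- Vertex 5: neighbors [1, 16] already have colors [1, 3] ⇒ c(5) = 2.
- Vertex 15: neighbors [1, 5, 16] already have colors [1, 2, 3] — all 3 colors blocked. Contradiction.
The forced assignments end in a contradiction, so G has no proper 3-coloring (χ ≥ 4).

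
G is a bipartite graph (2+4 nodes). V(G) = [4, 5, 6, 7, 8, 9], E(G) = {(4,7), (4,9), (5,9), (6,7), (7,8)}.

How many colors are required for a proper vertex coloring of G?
Clique number ω(G) = 2 (lower bound: χ ≥ ω).
The graph is bipartite (no odd cycle), so 2 colors suffice: χ(G) = 2.
A valid 2-coloring: color 1: [7, 9]; color 2: [4, 5, 6, 8].

χ(G) = 2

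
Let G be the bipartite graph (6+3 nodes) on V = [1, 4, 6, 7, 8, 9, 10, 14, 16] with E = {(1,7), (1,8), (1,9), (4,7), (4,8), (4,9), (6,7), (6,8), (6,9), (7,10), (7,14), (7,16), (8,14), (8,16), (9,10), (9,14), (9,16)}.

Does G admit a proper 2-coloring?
Yes, G is 2-colorable

A valid 2-coloring: color 1: [7, 8, 9]; color 2: [1, 4, 6, 10, 14, 16].
(χ(G) = 2 ≤ 2.)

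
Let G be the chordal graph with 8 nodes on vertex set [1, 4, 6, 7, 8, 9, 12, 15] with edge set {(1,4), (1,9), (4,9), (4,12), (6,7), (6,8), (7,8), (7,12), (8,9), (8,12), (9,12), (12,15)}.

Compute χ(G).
χ(G) = 3

Clique number ω(G) = 3 (lower bound: χ ≥ ω).
The clique on [1, 4, 9] has size 3, forcing χ ≥ 3, and the coloring below uses 3 colors, so χ(G) = 3.
A valid 3-coloring: color 1: [1, 6, 12]; color 2: [7, 9, 15]; color 3: [4, 8].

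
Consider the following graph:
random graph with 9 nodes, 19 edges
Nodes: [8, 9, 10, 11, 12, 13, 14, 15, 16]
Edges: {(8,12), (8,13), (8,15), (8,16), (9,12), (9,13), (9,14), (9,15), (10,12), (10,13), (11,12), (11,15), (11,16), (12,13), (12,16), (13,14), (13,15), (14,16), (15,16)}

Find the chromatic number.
Clique number ω(G) = 3 (lower bound: χ ≥ ω).
The clique on [8, 12, 16] has size 3, forcing χ ≥ 3, and the coloring below uses 3 colors, so χ(G) = 3.
A valid 3-coloring: color 1: [13, 16]; color 2: [12, 14, 15]; color 3: [8, 9, 10, 11].

χ(G) = 3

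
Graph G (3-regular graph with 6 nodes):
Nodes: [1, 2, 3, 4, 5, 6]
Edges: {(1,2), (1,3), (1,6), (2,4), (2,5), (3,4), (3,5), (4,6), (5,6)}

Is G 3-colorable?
A valid 3-coloring: color 1: [2, 3, 6]; color 2: [1, 4, 5].
(χ(G) = 2 ≤ 3.)

Yes, G is 3-colorable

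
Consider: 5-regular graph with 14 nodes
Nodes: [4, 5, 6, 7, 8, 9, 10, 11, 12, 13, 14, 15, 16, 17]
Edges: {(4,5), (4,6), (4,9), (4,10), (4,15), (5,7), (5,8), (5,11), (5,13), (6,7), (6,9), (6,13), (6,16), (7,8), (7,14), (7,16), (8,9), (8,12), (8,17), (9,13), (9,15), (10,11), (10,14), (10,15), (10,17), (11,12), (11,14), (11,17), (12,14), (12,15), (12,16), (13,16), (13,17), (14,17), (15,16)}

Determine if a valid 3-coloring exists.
The clique on vertices [10, 11, 14, 17] has size 4 > 3, so it alone needs 4 colors.

No, G is not 3-colorable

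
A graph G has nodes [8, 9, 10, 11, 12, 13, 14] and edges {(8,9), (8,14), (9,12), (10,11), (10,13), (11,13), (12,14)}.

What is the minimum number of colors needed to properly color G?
Clique number ω(G) = 3 (lower bound: χ ≥ ω).
The clique on [10, 11, 13] has size 3, forcing χ ≥ 3, and the coloring below uses 3 colors, so χ(G) = 3.
A valid 3-coloring: color 1: [8, 11, 12]; color 2: [9, 13, 14]; color 3: [10].

χ(G) = 3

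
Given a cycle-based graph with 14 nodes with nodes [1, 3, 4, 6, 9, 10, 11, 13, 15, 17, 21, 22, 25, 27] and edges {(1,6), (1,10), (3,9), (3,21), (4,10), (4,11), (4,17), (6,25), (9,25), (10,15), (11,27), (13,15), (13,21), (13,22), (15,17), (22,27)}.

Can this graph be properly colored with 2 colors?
Odd cycle [17, 4, 11, 27, 22, 13, 15] needs 3 colors (χ ≥ 3).
Hence χ(G) ≥ 3 > 2, so no proper 2-coloring exists.

No, G is not 2-colorable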